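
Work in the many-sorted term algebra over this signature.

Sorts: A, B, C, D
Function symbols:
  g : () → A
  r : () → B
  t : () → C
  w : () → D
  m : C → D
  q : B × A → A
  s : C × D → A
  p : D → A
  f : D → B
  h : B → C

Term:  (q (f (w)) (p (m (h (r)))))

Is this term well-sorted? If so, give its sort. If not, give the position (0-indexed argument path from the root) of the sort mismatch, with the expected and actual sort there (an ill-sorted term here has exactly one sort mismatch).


well-sorted; sort = A

    (w) : D
  (f (w)) : B
        (r) : B
      (h (r)) : C
    (m (h (r))) : D
  (p (m (h (r)))) : A
(q (f (w)) (p (m (h (r))))) : A


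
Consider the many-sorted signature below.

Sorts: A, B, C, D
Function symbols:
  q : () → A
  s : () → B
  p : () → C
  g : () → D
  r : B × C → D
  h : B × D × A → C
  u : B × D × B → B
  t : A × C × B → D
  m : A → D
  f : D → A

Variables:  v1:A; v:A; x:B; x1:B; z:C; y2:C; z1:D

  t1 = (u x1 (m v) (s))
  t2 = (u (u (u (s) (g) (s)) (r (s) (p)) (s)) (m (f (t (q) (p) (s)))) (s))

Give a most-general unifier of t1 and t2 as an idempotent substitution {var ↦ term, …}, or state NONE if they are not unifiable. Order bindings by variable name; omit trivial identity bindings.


{v ↦ (f (t (q) (p) (s))), x1 ↦ (u (u (s) (g) (s)) (r (s) (p)) (s))}


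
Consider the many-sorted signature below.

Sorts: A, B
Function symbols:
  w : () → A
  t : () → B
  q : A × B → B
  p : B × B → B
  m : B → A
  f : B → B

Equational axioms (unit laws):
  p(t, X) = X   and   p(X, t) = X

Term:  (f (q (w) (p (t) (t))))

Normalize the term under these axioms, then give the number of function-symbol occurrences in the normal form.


size = 4

1. (f (q (w) (p (t) (t))))  →  (f (q (w) (t)))
normal form: (f (q (w) (t)))


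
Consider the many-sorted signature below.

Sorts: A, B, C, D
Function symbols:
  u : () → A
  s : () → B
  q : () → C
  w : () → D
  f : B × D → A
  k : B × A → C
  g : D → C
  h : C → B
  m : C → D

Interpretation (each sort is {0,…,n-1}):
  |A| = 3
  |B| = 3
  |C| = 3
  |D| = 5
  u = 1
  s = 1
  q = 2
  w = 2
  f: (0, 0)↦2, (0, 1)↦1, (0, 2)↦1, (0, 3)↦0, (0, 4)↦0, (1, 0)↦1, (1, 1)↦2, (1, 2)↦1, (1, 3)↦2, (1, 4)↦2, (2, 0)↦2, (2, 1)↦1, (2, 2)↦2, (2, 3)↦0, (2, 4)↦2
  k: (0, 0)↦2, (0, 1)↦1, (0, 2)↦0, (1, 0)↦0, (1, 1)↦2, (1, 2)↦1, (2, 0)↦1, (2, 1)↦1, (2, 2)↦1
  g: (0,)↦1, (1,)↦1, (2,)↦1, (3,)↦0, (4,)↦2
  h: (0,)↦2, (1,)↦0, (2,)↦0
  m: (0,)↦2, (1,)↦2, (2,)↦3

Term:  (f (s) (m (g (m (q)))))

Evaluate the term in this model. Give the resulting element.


  s = 1
  q = 2
  (m (q)) = m(2,) = 3
  (g (m (q))) = g(3,) = 0
  (m (g (m (q)))) = m(0,) = 2
  (f (s) (m (g (m (q))))) = f(1, 2) = 1

value = 1


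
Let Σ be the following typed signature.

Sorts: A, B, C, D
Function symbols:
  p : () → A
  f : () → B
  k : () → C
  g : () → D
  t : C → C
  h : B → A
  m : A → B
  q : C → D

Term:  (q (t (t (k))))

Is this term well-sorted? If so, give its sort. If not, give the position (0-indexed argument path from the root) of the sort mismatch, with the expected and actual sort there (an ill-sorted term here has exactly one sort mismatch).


      (k) : C
    (t (k)) : C
  (t (t (k))) : C
(q (t (t (k)))) : D

well-sorted; sort = D


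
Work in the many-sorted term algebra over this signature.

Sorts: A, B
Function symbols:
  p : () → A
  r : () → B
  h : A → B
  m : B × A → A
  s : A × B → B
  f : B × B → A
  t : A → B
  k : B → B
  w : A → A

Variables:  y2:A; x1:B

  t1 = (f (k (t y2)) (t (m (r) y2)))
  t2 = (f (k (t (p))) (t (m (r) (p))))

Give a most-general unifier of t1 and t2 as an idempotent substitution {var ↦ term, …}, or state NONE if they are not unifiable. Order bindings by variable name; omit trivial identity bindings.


{y2 ↦ (p)}


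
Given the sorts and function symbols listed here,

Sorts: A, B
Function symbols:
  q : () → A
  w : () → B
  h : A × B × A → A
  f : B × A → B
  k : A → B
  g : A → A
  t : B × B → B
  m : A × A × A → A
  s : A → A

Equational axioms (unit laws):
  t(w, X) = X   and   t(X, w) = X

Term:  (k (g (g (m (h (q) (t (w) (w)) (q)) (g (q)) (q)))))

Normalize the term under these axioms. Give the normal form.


normal form = (k (g (g (m (h (q) (w) (q)) (g (q)) (q)))))

1. (k (g (g (m (h (q) (t (w) (w)) (q)) (g (q)) (q)))))  →  (k (g (g (m (h (q) (w) (q)) (g (q)) (q)))))


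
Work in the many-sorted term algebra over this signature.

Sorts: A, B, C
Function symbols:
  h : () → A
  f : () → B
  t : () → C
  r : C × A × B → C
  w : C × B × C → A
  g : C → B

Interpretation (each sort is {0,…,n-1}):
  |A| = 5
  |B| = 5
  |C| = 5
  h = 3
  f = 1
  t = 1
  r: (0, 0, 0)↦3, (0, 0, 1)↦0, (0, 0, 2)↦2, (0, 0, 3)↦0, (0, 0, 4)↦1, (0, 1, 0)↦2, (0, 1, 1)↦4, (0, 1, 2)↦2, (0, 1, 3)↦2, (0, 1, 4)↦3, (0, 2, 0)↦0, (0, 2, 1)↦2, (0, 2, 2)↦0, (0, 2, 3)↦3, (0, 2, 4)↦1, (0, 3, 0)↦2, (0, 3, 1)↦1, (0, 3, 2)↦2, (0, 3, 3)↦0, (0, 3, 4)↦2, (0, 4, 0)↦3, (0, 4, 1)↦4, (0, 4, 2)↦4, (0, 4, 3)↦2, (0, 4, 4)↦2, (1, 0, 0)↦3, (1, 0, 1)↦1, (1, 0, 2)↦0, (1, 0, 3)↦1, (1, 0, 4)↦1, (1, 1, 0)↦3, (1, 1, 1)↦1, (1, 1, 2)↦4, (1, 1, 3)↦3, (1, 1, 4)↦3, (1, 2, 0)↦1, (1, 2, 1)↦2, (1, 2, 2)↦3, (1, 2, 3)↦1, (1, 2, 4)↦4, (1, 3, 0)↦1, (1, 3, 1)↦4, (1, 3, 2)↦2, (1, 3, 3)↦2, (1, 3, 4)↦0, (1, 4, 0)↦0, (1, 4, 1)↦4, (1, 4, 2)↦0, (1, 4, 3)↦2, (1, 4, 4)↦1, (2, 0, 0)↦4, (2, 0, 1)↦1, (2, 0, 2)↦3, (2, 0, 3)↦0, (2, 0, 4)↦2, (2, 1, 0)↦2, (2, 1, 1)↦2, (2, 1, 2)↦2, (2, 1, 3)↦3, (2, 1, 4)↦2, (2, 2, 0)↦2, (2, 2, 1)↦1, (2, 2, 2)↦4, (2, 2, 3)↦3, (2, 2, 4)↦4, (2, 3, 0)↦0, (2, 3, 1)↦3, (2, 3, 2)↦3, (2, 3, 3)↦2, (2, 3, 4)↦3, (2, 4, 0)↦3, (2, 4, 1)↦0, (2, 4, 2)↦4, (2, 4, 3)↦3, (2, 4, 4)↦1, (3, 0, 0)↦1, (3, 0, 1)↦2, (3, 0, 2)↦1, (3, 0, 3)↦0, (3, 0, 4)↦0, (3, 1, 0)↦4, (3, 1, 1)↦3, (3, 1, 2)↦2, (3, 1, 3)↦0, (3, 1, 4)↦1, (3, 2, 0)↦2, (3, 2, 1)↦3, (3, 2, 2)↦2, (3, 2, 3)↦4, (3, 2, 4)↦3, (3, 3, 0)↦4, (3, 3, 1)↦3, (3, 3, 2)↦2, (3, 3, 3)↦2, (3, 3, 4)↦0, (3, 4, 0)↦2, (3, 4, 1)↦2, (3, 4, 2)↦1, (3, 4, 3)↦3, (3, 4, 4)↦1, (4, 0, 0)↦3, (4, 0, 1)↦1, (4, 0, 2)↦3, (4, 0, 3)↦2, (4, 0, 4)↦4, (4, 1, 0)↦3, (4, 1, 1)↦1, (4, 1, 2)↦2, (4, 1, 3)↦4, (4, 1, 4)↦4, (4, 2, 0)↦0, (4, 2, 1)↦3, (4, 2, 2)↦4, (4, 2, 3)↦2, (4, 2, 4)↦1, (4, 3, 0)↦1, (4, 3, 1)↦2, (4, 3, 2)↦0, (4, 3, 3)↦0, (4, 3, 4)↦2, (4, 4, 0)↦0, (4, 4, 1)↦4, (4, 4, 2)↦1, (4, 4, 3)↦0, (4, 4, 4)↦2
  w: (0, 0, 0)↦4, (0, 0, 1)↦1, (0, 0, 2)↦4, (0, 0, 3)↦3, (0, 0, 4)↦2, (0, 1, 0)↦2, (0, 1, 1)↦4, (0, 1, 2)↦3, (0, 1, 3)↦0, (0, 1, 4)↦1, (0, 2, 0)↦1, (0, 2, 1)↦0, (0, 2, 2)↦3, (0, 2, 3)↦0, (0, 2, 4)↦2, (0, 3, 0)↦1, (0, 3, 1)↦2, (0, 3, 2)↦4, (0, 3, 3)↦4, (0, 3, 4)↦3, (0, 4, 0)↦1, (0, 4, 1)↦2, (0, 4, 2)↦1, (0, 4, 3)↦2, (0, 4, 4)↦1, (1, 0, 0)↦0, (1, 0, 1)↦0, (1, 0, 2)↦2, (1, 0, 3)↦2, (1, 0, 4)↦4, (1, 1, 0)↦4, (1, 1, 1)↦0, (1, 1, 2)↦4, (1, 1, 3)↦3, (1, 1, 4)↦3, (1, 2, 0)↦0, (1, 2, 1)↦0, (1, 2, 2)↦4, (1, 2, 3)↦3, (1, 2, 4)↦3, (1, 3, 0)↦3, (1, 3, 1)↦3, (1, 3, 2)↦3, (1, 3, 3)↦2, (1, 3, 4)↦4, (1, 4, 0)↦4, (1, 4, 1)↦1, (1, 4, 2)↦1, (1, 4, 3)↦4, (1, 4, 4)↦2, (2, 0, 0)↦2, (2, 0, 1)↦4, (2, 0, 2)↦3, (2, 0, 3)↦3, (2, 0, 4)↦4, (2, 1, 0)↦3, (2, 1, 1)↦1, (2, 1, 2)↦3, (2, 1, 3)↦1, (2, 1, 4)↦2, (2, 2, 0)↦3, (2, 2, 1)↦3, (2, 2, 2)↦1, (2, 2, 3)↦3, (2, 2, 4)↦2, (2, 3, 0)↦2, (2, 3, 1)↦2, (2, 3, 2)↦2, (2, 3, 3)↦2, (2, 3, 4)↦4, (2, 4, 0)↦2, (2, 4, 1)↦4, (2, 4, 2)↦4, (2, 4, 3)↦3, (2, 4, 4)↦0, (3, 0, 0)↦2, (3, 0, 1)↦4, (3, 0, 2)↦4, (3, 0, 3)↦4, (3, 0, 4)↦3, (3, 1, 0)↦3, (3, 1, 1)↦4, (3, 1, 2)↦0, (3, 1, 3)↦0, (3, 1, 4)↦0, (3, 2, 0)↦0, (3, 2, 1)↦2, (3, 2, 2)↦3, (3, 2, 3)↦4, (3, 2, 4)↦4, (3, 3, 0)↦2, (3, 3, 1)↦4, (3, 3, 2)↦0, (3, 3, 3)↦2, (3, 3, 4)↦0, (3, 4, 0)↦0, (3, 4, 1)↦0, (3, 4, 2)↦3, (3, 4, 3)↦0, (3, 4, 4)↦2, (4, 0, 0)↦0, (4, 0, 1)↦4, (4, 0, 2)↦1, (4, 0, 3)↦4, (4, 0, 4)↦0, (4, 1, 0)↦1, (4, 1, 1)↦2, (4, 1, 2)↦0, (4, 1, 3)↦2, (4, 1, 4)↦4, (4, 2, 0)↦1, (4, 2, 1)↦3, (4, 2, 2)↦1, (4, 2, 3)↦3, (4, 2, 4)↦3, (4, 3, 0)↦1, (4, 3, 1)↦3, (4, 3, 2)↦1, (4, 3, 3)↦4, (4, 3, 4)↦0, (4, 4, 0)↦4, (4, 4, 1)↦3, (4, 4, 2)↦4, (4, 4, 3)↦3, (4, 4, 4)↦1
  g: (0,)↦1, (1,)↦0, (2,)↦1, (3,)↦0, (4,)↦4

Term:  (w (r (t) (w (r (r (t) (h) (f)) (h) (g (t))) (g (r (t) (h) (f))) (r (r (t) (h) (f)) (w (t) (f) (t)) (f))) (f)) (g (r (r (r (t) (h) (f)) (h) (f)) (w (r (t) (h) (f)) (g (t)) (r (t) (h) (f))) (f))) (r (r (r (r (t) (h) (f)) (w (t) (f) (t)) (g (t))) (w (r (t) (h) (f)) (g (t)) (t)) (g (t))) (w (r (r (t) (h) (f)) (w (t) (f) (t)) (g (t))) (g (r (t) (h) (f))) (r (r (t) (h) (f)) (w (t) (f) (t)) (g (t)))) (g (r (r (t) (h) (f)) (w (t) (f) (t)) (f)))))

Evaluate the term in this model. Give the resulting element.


  t = 1
  t = 1
  h = 3
  f = 1
  (r (t) (h) (f)) = r(1, 3, 1) = 4
  h = 3
  t = 1
  (g (t)) = g(1,) = 0
  (r (r (t) (h) (f)) (h) (g (t))) = r(4, 3, 0) = 1
  t = 1
  h = 3
  f = 1
  (r (t) (h) (f)) = r(1, 3, 1) = 4
  (g (r (t) (h) (f))) = g(4,) = 4
  t = 1
  h = 3
  f = 1
  (r (t) (h) (f)) = r(1, 3, 1) = 4
  t = 1
  f = 1
  t = 1
  (w (t) (f) (t)) = w(1, 1, 1) = 0
  f = 1
  (r (r (t) (h) (f)) (w (t) (f) (t)) (f)) = r(4, 0, 1) = 1
  (w (r (r (t) (h) (f)) (h) (g (t))) (g (r (t) (h) (f))) (r (r (t) (h) (f)) (w (t) (f) (t)) (f))) = w(1, 4, 1) = 1
  f = 1
  (r (t) (w (r (r (t) (h) (f)) (h) (g (t))) (g (r (t) (h) (f))) (r (r (t) (h) (f)) (w (t) (f) (t)) (f))) (f)) = r(1, 1, 1) = 1
  t = 1
  h = 3
  f = 1
  (r (t) (h) (f)) = r(1, 3, 1) = 4
  h = 3
  f = 1
  (r (r (t) (h) (f)) (h) (f)) = r(4, 3, 1) = 2
  t = 1
  h = 3
  f = 1
  (r (t) (h) (f)) = r(1, 3, 1) = 4
  t = 1
  (g (t)) = g(1,) = 0
  t = 1
  h = 3
  f = 1
  (r (t) (h) (f)) = r(1, 3, 1) = 4
  (w (r (t) (h) (f)) (g (t)) (r (t) (h) (f))) = w(4, 0, 4) = 0
  f = 1
  (r (r (r (t) (h) (f)) (h) (f)) (w (r (t) (h) (f)) (g (t)) (r (t) (h) (f))) (f)) = r(2, 0, 1) = 1
  (g (r (r (r (t) (h) (f)) (h) (f)) (w (r (t) (h) (f)) (g (t)) (r (t) (h) (f))) (f))) = g(1,) = 0
  t = 1
  h = 3
  f = 1
  (r (t) (h) (f)) = r(1, 3, 1) = 4
  t = 1
  f = 1
  t = 1
  (w (t) (f) (t)) = w(1, 1, 1) = 0
  t = 1
  (g (t)) = g(1,) = 0
  (r (r (t) (h) (f)) (w (t) (f) (t)) (g (t))) = r(4, 0, 0) = 3
  t = 1
  h = 3
  f = 1
  (r (t) (h) (f)) = r(1, 3, 1) = 4
  t = 1
  (g (t)) = g(1,) = 0
  t = 1
  (w (r (t) (h) (f)) (g (t)) (t)) = w(4, 0, 1) = 4
  t = 1
  (g (t)) = g(1,) = 0
  (r (r (r (t) (h) (f)) (w (t) (f) (t)) (g (t))) (w (r (t) (h) (f)) (g (t)) (t)) (g (t))) = r(3, 4, 0) = 2
  t = 1
  h = 3
  f = 1
  (r (t) (h) (f)) = r(1, 3, 1) = 4
  t = 1
  f = 1
  t = 1
  (w (t) (f) (t)) = w(1, 1, 1) = 0
  t = 1
  (g (t)) = g(1,) = 0
  (r (r (t) (h) (f)) (w (t) (f) (t)) (g (t))) = r(4, 0, 0) = 3
  t = 1
  h = 3
  f = 1
  (r (t) (h) (f)) = r(1, 3, 1) = 4
  (g (r (t) (h) (f))) = g(4,) = 4
  t = 1
  h = 3
  f = 1
  (r (t) (h) (f)) = r(1, 3, 1) = 4
  t = 1
  f = 1
  t = 1
  (w (t) (f) (t)) = w(1, 1, 1) = 0
  t = 1
  (g (t)) = g(1,) = 0
  (r (r (t) (h) (f)) (w (t) (f) (t)) (g (t))) = r(4, 0, 0) = 3
  (w (r (r (t) (h) (f)) (w (t) (f) (t)) (g (t))) (g (r (t) (h) (f))) (r (r (t) (h) (f)) (w (t) (f) (t)) (g (t)))) = w(3, 4, 3) = 0
  t = 1
  h = 3
  f = 1
  (r (t) (h) (f)) = r(1, 3, 1) = 4
  t = 1
  f = 1
  t = 1
  (w (t) (f) (t)) = w(1, 1, 1) = 0
  f = 1
  (r (r (t) (h) (f)) (w (t) (f) (t)) (f)) = r(4, 0, 1) = 1
  (g (r (r (t) (h) (f)) (w (t) (f) (t)) (f))) = g(1,) = 0
  (r (r (r (r (t) (h) (f)) (w (t) (f) (t)) (g (t))) (w (r (t) (h) (f)) (g (t)) (t)) (g (t))) (w (r (r (t) (h) (f)) (w (t) (f) (t)) (g (t))) (g (r (t) (h) (f))) (r (r (t) (h) (f)) (w (t) (f) (t)) (g (t)))) (g (r (r (t) (h) (f)) (w (t) (f) (t)) (f)))) = r(2, 0, 0) = 4
  (w (r (t) (w (r (r (t) (h) (f)) (h) (g (t))) (g (r (t) (h) (f))) (r (r (t) (h) (f)) (w (t) (f) (t)) (f))) (f)) (g (r (r (r (t) (h) (f)) (h) (f)) (w (r (t) (h) (f)) (g (t)) (r (t) (h) (f))) (f))) (r (r (r (r (t) (h) (f)) (w (t) (f) (t)) (g (t))) (w (r (t) (h) (f)) (g (t)) (t)) (g (t))) (w (r (r (t) (h) (f)) (w (t) (f) (t)) (g (t))) (g (r (t) (h) (f))) (r (r (t) (h) (f)) (w (t) (f) (t)) (g (t)))) (g (r (r (t) (h) (f)) (w (t) (f) (t)) (f))))) = w(1, 0, 4) = 4

value = 4


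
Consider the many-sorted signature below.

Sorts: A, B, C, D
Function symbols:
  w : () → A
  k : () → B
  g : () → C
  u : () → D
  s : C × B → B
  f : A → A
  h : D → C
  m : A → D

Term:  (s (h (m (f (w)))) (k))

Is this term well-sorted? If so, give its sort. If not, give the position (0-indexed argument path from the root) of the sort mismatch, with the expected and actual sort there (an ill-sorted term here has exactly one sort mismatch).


well-sorted; sort = B

        (w) : A
      (f (w)) : A
    (m (f (w))) : D
  (h (m (f (w)))) : C
  (k) : B
(s (h (m (f (w)))) (k)) : B


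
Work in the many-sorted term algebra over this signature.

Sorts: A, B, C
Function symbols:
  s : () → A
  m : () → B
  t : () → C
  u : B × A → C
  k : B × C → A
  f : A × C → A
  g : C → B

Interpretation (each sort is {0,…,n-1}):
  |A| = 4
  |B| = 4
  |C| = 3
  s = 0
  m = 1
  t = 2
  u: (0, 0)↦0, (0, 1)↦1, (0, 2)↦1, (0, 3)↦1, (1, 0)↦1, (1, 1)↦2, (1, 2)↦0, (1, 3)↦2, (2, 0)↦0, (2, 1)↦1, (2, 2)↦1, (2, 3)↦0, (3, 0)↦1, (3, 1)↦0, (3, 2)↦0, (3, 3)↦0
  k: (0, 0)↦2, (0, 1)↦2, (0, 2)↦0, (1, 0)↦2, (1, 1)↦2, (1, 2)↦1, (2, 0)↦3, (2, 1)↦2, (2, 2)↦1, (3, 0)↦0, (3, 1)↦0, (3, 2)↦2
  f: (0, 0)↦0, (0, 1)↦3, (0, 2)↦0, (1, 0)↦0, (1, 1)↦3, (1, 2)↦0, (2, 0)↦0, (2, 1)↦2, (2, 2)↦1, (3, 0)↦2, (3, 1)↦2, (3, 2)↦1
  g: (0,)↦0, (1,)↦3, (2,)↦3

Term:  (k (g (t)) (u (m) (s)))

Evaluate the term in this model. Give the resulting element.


value = 0

  t = 2
  (g (t)) = g(2,) = 3
  m = 1
  s = 0
  (u (m) (s)) = u(1, 0) = 1
  (k (g (t)) (u (m) (s))) = k(3, 1) = 0


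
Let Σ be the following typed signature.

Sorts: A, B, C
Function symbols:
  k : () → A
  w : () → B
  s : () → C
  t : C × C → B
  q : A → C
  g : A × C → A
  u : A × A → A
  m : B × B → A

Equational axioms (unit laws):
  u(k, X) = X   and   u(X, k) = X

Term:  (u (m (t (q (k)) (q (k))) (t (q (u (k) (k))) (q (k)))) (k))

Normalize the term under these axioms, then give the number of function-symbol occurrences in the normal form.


size = 11

1. (u (m (t (q (k)) (q (k))) (t (q (u (k) (k))) (q (k)))) (k))  →  (m (t (q (k)) (q (k))) (t (q (u (k) (k))) (q (k))))
2. (m (t (q (k)) (q (k))) (t (q (u (k) (k))) (q (k))))  →  (m (t (q (k)) (q (k))) (t (q (k)) (q (k))))
normal form: (m (t (q (k)) (q (k))) (t (q (k)) (q (k))))


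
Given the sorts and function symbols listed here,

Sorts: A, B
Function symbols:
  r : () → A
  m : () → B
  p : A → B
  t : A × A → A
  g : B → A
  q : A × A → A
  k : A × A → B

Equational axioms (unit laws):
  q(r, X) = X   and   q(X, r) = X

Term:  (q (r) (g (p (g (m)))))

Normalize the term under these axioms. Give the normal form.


1. (q (r) (g (p (g (m)))))  →  (g (p (g (m))))

normal form = (g (p (g (m))))


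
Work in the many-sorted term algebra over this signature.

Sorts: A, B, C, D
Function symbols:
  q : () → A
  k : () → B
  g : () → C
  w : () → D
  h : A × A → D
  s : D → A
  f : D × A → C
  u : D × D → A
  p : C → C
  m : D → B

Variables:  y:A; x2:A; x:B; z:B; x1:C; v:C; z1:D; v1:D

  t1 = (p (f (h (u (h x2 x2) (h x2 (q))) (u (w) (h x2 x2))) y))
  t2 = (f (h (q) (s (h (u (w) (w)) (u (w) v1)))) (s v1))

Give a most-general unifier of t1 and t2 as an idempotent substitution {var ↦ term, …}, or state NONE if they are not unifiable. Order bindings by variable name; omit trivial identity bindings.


head clash or occurs-check failure — not unifiable

NONE (not unifiable)


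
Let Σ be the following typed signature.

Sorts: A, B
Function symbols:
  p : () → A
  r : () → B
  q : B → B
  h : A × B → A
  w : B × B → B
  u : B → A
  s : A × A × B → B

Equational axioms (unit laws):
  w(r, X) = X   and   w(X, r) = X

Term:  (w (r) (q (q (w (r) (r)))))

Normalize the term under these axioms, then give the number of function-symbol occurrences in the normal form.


size = 3

1. (w (r) (q (q (w (r) (r)))))  →  (q (q (w (r) (r))))
2. (q (q (w (r) (r))))  →  (q (q (r)))
normal form: (q (q (r)))


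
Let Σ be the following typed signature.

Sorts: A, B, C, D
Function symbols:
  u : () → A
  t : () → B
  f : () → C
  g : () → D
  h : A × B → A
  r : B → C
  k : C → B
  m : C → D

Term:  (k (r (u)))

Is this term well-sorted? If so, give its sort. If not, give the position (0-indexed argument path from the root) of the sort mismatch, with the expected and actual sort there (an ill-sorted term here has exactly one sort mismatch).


ill-sorted at position [0, 0]: expected B, got A

    (u) : A
  (r (u)) : ✗ arg 0 at [0, 0] has sort A, expected B


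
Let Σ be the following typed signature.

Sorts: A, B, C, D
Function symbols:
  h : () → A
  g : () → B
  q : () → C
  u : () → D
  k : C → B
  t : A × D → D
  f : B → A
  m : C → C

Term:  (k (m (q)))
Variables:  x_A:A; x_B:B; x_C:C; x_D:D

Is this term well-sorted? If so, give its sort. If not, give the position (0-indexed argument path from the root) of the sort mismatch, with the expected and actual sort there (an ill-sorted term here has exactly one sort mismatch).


    (q) : C
  (m (q)) : C
(k (m (q))) : B

well-sorted; sort = B


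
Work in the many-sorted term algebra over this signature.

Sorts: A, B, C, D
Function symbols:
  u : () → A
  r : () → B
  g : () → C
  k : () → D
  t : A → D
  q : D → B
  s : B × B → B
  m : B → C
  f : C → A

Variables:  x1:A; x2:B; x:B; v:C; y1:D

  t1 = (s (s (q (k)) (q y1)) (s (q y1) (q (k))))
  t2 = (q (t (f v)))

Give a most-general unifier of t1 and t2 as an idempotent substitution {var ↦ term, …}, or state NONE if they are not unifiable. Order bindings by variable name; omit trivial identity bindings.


head clash or occurs-check failure — not unifiable

NONE (not unifiable)


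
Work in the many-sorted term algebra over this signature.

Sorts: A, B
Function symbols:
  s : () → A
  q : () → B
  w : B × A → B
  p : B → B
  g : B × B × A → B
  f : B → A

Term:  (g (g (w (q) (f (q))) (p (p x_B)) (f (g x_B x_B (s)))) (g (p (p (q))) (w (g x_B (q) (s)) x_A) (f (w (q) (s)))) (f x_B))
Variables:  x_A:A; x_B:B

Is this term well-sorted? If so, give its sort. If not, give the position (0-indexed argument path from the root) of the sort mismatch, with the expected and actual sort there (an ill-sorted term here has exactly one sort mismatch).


well-sorted; sort = B

      (q) : B
        (q) : B
      (f (q)) : A
    (w (q) (f (q))) : B
        x_B : B
      (p x_B) : B
    (p (p x_B)) : B
        x_B : B
        x_B : B
        (s) : A
      (g x_B x_B (s)) : B
    (f (g x_B x_B (s))) : A
  (g (w (q) (f (q))) (p (p x_B)) (f (g x_B x_B (s)))) : B
        (q) : B
      (p (q)) : B
    (p (p (q))) : B
        x_B : B
        (q) : B
        (s) : A
      (g x_B (q) (s)) : B
      x_A : A
    (w (g x_B (q) (s)) x_A) : B
        (q) : B
        (s) : A
      (w (q) (s)) : B
    (f (w (q) (s))) : A
  (g (p (p (q))) (w (g x_B (q) (s)) x_A) (f (w (q) (s)))) : B
    x_B : B
  (f x_B) : A
(g (g (w (q) (f (q))) (p (p x_B)) (f (g x_B x_B (s)))) (g (p (p (q))) (w (g x_B (q) (s)) x_A) (f (w (q) (s)))) (f x_B)) : B


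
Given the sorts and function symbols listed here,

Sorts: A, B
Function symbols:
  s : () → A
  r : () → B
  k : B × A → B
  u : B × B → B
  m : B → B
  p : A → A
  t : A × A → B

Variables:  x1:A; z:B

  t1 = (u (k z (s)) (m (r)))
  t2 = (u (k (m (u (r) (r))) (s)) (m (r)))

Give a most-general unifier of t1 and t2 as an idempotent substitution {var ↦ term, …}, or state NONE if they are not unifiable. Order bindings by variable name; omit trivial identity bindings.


{z ↦ (m (u (r) (r)))}


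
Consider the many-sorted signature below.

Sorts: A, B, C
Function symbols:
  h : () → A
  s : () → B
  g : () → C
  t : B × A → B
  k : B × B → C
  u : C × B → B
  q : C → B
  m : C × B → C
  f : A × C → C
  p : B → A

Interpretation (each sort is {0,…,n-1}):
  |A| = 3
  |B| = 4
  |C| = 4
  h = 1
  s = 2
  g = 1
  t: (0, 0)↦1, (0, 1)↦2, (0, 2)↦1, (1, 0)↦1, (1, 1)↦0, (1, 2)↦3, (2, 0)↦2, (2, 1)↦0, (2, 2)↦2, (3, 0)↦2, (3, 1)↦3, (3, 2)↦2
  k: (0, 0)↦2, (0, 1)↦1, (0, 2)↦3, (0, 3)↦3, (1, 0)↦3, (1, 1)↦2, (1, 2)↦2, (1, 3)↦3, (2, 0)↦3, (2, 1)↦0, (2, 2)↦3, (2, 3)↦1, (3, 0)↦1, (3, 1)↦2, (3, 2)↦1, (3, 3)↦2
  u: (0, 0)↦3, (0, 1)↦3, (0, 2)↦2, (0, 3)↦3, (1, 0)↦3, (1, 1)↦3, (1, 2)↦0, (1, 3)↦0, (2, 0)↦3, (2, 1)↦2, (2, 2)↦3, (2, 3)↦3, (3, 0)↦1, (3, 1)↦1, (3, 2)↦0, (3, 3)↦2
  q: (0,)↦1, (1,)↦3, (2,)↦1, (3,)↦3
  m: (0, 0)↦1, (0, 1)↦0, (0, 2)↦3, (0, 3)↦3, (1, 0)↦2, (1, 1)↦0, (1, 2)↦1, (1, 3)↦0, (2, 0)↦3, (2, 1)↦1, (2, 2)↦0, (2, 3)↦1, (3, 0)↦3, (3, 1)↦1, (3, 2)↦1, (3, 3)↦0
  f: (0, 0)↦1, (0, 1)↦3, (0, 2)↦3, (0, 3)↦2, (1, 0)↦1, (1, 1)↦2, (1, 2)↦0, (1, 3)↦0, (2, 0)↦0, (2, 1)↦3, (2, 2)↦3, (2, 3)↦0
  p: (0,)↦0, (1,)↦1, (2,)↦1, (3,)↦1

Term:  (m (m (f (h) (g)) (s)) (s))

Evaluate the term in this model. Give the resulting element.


value = 3

  h = 1
  g = 1
  (f (h) (g)) = f(1, 1) = 2
  s = 2
  (m (f (h) (g)) (s)) = m(2, 2) = 0
  s = 2
  (m (m (f (h) (g)) (s)) (s)) = m(0, 2) = 3


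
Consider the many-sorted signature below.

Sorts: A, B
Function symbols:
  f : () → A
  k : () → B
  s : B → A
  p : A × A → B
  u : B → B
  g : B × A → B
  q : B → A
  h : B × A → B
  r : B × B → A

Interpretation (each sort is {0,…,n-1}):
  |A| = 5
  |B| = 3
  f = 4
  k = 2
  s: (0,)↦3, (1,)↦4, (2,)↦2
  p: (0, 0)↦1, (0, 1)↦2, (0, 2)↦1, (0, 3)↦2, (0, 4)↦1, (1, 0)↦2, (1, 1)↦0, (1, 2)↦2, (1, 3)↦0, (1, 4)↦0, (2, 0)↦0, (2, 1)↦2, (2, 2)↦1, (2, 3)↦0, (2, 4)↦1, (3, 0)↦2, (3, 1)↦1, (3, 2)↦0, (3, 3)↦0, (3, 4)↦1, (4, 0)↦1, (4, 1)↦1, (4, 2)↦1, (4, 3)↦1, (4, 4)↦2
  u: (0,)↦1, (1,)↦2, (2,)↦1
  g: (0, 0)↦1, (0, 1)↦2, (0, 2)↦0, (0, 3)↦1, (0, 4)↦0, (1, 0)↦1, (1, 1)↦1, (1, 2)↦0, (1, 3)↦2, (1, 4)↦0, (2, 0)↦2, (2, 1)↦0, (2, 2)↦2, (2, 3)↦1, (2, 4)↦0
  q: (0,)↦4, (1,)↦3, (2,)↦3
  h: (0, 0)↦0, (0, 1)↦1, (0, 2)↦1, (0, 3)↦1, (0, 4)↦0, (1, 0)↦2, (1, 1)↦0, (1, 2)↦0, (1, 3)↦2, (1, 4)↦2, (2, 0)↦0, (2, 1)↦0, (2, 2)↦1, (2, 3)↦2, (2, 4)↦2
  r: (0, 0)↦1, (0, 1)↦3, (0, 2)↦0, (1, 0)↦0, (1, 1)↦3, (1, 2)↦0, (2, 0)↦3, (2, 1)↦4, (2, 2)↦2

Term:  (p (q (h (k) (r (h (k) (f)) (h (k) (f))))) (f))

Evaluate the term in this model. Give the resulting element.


value = 1

  k = 2
  k = 2
  f = 4
  (h (k) (f)) = h(2, 4) = 2
  k = 2
  f = 4
  (h (k) (f)) = h(2, 4) = 2
  (r (h (k) (f)) (h (k) (f))) = r(2, 2) = 2
  (h (k) (r (h (k) (f)) (h (k) (f)))) = h(2, 2) = 1
  (q (h (k) (r (h (k) (f)) (h (k) (f))))) = q(1,) = 3
  f = 4
  (p (q (h (k) (r (h (k) (f)) (h (k) (f))))) (f)) = p(3, 4) = 1


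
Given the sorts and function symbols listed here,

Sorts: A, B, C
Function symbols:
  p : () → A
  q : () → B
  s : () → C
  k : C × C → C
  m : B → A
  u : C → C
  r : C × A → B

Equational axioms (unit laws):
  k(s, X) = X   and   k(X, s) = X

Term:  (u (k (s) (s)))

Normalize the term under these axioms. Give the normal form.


normal form = (u (s))

1. (u (k (s) (s)))  →  (u (s))


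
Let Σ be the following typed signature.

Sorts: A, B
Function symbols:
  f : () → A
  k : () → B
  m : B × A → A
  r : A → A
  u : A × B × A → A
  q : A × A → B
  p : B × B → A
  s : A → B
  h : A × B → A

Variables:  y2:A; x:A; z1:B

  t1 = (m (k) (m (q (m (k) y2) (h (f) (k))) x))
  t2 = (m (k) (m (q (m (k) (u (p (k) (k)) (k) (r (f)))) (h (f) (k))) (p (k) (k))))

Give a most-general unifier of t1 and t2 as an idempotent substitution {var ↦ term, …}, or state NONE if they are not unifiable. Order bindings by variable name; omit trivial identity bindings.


{x ↦ (p (k) (k)), y2 ↦ (u (p (k) (k)) (k) (r (f)))}


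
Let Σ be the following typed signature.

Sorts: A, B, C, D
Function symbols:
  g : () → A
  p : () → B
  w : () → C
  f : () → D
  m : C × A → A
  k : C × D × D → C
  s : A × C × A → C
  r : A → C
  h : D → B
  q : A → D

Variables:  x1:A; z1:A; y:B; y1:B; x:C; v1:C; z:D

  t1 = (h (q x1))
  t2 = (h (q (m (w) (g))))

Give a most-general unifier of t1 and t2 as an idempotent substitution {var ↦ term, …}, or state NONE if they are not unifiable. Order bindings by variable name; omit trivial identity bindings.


{x1 ↦ (m (w) (g))}


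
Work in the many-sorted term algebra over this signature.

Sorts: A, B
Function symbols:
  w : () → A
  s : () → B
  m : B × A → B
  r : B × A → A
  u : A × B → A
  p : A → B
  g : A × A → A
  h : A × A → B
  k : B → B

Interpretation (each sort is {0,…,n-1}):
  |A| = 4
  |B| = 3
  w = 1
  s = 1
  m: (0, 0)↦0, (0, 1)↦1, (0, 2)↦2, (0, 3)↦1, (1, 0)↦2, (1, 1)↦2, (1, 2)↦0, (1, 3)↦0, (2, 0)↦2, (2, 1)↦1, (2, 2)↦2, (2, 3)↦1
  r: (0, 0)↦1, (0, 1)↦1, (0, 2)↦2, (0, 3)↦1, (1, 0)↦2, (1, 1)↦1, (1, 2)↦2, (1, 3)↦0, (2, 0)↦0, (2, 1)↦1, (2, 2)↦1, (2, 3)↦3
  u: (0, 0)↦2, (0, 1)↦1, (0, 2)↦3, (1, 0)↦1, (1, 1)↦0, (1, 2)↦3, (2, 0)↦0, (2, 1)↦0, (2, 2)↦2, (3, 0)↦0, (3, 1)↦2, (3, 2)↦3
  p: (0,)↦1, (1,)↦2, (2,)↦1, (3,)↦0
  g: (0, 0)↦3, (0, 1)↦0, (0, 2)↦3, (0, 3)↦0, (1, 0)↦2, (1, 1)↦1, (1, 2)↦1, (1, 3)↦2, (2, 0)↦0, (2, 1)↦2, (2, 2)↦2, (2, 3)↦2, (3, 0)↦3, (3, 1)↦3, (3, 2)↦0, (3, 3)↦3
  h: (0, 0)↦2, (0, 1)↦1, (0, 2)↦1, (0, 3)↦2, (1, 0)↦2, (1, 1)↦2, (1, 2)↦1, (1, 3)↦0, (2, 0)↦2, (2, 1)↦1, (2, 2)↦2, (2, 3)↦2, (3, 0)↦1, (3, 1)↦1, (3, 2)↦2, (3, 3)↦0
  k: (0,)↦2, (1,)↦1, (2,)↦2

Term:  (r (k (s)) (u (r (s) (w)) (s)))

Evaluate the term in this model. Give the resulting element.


  s = 1
  (k (s)) = k(1,) = 1
  s = 1
  w = 1
  (r (s) (w)) = r(1, 1) = 1
  s = 1
  (u (r (s) (w)) (s)) = u(1, 1) = 0
  (r (k (s)) (u (r (s) (w)) (s))) = r(1, 0) = 2

value = 2


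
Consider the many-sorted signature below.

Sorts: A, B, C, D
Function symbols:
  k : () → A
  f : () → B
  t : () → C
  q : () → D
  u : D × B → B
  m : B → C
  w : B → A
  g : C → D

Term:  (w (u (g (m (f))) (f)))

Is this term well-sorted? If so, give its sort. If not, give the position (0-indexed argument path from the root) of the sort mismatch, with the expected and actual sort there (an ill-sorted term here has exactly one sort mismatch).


well-sorted; sort = A

        (f) : B
      (m (f)) : C
    (g (m (f))) : D
    (f) : B
  (u (g (m (f))) (f)) : B
(w (u (g (m (f))) (f))) : A


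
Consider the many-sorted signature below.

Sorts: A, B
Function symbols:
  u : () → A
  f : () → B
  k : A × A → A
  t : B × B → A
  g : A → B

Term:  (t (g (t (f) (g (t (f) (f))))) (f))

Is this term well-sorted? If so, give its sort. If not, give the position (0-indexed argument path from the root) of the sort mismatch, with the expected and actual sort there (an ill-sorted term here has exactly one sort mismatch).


well-sorted; sort = A

      (f) : B
          (f) : B
          (f) : B
        (t (f) (f)) : A
      (g (t (f) (f))) : B
    (t (f) (g (t (f) (f)))) : A
  (g (t (f) (g (t (f) (f))))) : B
  (f) : B
(t (g (t (f) (g (t (f) (f))))) (f)) : A


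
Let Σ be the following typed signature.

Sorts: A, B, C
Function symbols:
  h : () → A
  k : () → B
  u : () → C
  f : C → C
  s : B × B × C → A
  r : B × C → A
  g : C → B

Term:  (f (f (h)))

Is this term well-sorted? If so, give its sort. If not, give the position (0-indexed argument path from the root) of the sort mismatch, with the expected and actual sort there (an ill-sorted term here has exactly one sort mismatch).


ill-sorted at position [0, 0]: expected C, got A

    (h) : A
  (f (h)) : ✗ arg 0 at [0, 0] has sort A, expected C


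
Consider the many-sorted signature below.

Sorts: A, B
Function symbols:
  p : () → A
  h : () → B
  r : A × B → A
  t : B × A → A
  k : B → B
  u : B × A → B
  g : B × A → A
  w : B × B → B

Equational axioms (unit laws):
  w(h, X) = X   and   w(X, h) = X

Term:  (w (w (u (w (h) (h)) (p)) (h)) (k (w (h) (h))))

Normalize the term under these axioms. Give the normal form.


normal form = (w (u (h) (p)) (k (h)))

1. (w (w (u (w (h) (h)) (p)) (h)) (k (w (h) (h))))  →  (w (u (w (h) (h)) (p)) (k (w (h) (h))))
2. (w (u (w (h) (h)) (p)) (k (w (h) (h))))  →  (w (u (h) (p)) (k (w (h) (h))))
3. (w (u (h) (p)) (k (w (h) (h))))  →  (w (u (h) (p)) (k (h)))


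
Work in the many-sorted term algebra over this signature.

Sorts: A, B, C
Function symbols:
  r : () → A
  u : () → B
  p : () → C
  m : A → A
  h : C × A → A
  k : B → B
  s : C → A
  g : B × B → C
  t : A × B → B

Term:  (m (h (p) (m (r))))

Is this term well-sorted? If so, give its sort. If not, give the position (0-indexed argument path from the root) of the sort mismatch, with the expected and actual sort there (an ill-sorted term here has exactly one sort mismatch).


    (p) : C
      (r) : A
    (m (r)) : A
  (h (p) (m (r))) : A
(m (h (p) (m (r)))) : A

well-sorted; sort = A


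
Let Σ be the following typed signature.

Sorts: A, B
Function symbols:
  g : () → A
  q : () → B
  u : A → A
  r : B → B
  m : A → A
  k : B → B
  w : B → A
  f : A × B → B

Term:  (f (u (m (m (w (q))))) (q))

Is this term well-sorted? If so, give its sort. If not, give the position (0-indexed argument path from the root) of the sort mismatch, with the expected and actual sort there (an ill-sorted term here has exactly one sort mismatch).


well-sorted; sort = B

          (q) : B
        (w (q)) : A
      (m (w (q))) : A
    (m (m (w (q)))) : A
  (u (m (m (w (q))))) : A
  (q) : B
(f (u (m (m (w (q))))) (q)) : B


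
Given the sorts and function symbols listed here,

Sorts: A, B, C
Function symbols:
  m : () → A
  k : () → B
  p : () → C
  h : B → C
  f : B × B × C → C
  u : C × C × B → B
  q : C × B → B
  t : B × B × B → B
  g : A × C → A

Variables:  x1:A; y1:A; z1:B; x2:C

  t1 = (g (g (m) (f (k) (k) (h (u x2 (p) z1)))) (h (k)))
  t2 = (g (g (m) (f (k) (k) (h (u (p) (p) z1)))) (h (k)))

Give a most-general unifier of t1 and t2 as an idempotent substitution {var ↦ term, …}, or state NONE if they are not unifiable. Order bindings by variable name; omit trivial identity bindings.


{x2 ↦ (p)}


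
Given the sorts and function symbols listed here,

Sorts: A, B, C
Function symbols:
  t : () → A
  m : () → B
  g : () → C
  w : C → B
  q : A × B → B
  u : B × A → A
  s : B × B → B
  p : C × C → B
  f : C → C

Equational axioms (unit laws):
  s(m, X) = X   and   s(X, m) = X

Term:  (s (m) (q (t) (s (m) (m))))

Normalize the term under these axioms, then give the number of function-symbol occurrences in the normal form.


1. (s (m) (q (t) (s (m) (m))))  →  (q (t) (s (m) (m)))
2. (q (t) (s (m) (m)))  →  (q (t) (m))
normal form: (q (t) (m))

size = 3


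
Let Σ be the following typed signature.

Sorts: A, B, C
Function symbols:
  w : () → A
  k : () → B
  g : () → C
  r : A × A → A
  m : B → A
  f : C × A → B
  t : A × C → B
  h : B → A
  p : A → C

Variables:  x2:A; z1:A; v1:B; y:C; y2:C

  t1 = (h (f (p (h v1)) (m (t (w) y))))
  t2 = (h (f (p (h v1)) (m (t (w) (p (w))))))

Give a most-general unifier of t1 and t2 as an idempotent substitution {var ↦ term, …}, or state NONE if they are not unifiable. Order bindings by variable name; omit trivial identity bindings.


{y ↦ (p (w))}


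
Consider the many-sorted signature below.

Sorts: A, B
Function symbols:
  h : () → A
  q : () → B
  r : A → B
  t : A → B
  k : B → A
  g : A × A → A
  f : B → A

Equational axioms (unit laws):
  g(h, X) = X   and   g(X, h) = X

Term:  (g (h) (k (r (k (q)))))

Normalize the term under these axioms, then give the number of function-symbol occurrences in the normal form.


1. (g (h) (k (r (k (q)))))  →  (k (r (k (q))))
normal form: (k (r (k (q))))

size = 4


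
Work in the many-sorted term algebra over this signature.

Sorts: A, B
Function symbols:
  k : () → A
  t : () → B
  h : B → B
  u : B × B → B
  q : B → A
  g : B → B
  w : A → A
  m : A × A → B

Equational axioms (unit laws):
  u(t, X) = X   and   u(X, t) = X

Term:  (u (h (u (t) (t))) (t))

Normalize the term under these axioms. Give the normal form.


normal form = (h (t))

1. (u (h (u (t) (t))) (t))  →  (h (u (t) (t)))
2. (h (u (t) (t)))  →  (h (t))


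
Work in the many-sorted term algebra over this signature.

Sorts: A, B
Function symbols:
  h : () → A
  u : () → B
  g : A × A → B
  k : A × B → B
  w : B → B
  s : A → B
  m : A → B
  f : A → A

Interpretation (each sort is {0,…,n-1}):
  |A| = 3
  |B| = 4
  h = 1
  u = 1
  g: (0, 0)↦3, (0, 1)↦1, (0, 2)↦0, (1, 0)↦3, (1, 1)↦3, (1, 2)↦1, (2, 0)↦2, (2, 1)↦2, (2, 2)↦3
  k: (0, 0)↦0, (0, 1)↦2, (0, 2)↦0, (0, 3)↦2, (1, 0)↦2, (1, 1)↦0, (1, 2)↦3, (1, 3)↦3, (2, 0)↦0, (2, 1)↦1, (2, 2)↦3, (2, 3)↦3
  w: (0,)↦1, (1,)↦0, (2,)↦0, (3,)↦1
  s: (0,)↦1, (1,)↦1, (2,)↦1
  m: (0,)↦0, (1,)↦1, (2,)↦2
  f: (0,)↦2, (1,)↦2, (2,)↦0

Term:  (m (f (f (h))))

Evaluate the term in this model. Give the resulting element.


value = 0

  h = 1
  (f (h)) = f(1,) = 2
  (f (f (h))) = f(2,) = 0
  (m (f (f (h)))) = m(0,) = 0


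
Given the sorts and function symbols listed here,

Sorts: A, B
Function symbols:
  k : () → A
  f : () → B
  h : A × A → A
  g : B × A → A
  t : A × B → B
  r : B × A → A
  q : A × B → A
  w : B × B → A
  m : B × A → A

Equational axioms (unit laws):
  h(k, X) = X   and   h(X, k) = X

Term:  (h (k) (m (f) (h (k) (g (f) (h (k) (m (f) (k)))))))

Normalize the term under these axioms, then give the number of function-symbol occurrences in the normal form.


1. (h (k) (m (f) (h (k) (g (f) (h (k) (m (f) (k)))))))  →  (m (f) (h (k) (g (f) (h (k) (m (f) (k))))))
2. (m (f) (h (k) (g (f) (h (k) (m (f) (k))))))  →  (m (f) (g (f) (h (k) (m (f) (k)))))
3. (m (f) (g (f) (h (k) (m (f) (k)))))  →  (m (f) (g (f) (m (f) (k))))
normal form: (m (f) (g (f) (m (f) (k))))

size = 7


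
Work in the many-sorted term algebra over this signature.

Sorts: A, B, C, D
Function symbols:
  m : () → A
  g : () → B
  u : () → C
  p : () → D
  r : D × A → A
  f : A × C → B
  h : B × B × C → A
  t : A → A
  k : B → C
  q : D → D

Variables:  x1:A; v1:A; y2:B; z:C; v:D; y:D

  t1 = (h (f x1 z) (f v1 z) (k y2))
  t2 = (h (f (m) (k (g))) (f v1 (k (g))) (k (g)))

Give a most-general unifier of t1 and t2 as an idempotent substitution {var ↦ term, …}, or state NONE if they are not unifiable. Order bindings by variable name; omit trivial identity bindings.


{x1 ↦ (m), y2 ↦ (g), z ↦ (k (g))}


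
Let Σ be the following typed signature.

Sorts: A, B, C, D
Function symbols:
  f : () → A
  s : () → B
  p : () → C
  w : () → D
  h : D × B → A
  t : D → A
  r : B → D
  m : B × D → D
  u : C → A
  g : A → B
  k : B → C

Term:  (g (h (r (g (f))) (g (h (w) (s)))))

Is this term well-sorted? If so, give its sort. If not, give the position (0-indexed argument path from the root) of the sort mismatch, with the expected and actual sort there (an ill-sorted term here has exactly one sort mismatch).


        (f) : A
      (g (f)) : B
    (r (g (f))) : D
        (w) : D
        (s) : B
      (h (w) (s)) : A
    (g (h (w) (s))) : B
  (h (r (g (f))) (g (h (w) (s)))) : A
(g (h (r (g (f))) (g (h (w) (s))))) : B

well-sorted; sort = B


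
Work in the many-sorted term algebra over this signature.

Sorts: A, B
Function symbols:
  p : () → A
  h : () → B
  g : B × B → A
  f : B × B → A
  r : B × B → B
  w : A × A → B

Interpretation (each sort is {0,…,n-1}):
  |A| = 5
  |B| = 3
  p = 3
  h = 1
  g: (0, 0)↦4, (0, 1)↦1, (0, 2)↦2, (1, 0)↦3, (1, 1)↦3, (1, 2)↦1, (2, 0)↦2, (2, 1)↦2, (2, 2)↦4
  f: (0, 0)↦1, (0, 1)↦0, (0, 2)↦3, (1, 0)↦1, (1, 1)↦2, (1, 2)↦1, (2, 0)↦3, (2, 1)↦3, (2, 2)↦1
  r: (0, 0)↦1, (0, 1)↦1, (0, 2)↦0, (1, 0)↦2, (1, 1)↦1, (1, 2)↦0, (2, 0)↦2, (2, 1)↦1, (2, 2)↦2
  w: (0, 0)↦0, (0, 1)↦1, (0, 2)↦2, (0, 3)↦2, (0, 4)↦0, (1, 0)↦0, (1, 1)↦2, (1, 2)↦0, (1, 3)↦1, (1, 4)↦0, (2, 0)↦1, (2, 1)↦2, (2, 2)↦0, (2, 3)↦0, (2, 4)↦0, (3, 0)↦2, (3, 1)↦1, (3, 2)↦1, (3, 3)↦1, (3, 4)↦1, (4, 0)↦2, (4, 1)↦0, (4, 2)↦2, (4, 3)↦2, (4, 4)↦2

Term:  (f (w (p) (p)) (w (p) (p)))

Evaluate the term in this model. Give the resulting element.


value = 2

  p = 3
  p = 3
  (w (p) (p)) = w(3, 3) = 1
  p = 3
  p = 3
  (w (p) (p)) = w(3, 3) = 1
  (f (w (p) (p)) (w (p) (p))) = f(1, 1) = 2


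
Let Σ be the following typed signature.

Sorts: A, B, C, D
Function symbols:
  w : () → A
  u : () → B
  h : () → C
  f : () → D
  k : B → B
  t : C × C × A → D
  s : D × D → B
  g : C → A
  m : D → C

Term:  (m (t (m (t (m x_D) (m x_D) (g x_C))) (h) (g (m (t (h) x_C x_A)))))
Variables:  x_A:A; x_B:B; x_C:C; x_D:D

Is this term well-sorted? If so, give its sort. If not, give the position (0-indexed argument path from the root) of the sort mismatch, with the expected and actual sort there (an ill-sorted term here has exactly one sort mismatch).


well-sorted; sort = C

          x_D : D
        (m x_D) : C
          x_D : D
        (m x_D) : C
          x_C : C
        (g x_C) : A
      (t (m x_D) (m x_D) (g x_C)) : D
    (m (t (m x_D) (m x_D) (g x_C))) : C
    (h) : C
          (h) : C
          x_C : C
          x_A : A
        (t (h) x_C x_A) : D
      (m (t (h) x_C x_A)) : C
    (g (m (t (h) x_C x_A))) : A
  (t (m (t (m x_D) (m x_D) (g x_C))) (h) (g (m (t (h) x_C x_A)))) : D
(m (t (m (t (m x_D) (m x_D) (g x_C))) (h) (g (m (t (h) x_C x_A))))) : C


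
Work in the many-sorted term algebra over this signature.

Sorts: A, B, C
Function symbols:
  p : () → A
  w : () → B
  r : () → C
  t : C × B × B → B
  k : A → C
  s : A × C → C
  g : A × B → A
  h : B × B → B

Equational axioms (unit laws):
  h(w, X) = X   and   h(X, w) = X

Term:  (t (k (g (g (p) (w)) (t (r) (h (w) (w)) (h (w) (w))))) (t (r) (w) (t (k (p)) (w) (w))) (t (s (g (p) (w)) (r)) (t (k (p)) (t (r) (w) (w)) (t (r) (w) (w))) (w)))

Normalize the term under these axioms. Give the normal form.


1. (t (k (g (g (p) (w)) (t (r) (h (w) (w)) (h (w) (w))))) (t (r) (w) (t (k (p)) (w) (w))) (t (s (g (p) (w)) (r)) (t (k (p)) (t (r) (w) (w)) (t (r) (w) (w))) (w)))  →  (t (k (g (g (p) (w)) (t (r) (w) (h (w) (w))))) (t (r) (w) (t (k (p)) (w) (w))) (t (s (g (p) (w)) (r)) (t (k (p)) (t (r) (w) (w)) (t (r) (w) (w))) (w)))
2. (t (k (g (g (p) (w)) (t (r) (w) (h (w) (w))))) (t (r) (w) (t (k (p)) (w) (w))) (t (s (g (p) (w)) (r)) (t (k (p)) (t (r) (w) (w)) (t (r) (w) (w))) (w)))  →  (t (k (g (g (p) (w)) (t (r) (w) (w)))) (t (r) (w) (t (k (p)) (w) (w))) (t (s (g (p) (w)) (r)) (t (k (p)) (t (r) (w) (w)) (t (r) (w) (w))) (w)))

normal form = (t (k (g (g (p) (w)) (t (r) (w) (w)))) (t (r) (w) (t (k (p)) (w) (w))) (t (s (g (p) (w)) (r)) (t (k (p)) (t (r) (w) (w)) (t (r) (w) (w))) (w)))


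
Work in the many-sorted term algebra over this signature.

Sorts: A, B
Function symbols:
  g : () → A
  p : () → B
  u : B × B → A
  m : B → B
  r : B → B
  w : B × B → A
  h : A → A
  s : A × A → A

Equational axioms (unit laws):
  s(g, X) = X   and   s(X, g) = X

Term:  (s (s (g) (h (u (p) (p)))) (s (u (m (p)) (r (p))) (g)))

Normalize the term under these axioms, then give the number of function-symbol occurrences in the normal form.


1. (s (s (g) (h (u (p) (p)))) (s (u (m (p)) (r (p))) (g)))  →  (s (h (u (p) (p))) (s (u (m (p)) (r (p))) (g)))
2. (s (h (u (p) (p))) (s (u (m (p)) (r (p))) (g)))  →  (s (h (u (p) (p))) (u (m (p)) (r (p))))
normal form: (s (h (u (p) (p))) (u (m (p)) (r (p))))

size = 10
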